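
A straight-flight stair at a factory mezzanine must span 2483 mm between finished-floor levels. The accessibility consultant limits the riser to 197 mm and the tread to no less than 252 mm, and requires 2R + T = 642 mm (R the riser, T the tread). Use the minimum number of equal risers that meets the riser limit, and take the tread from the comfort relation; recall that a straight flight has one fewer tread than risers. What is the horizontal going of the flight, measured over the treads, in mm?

At most 197 each: 2483/197 = 12.60, giving 13 risers.
R = 2483 ÷ 13 = 191 mm.
Tread T = 642 − 2 × 191 = 260 mm (≥ 252 mm).
13 risers give 12 treads; going = 12 × 260 = 3120 mm.

3120 mm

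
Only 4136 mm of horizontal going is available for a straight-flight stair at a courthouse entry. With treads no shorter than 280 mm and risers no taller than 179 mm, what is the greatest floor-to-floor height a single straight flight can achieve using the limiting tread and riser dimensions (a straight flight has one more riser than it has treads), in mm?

Treads that fit: ⌊4136 / 280⌋ = 14.
Risers = treads + 1 = 15.
Maximum height = 15 × 179 = 2685 mm.

2685 mm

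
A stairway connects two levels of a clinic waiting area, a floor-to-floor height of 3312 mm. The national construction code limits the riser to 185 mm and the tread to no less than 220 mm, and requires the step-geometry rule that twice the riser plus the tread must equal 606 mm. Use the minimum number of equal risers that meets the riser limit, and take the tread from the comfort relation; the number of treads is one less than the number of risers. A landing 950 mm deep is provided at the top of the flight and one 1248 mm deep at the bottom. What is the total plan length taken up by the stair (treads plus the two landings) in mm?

6244 mm

3312 / 185 = 17.903 → round up to 18 risers.
R = 3312 ÷ 18 = 184 mm.
T = 606 − 2·184 = 238 mm, which satisfies the 220 mm minimum.
18 risers give 17 treads; going = 17 × 238 = 4046 mm.
Add landings: 4046 + 950 + 1248 = 6244 mm.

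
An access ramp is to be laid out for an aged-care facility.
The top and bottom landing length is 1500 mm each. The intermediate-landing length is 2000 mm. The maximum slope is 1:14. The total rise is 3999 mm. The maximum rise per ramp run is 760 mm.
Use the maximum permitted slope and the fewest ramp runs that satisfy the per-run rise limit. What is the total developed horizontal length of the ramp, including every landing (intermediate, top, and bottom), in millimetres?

3999 / 760 = 5.262 → round up to 6 ramp runs. That means 5 intermediate landings.
Horizontal run for 3999 mm of rise at 1:14 is 3999 × 14 = 55986 mm.
Intermediate landings: 5 × 2000 = 10000 mm.
Top and bottom landings: 2 × 1500 = 3000 mm.
Total = 55986 + 10000 + 3000 = 68986 mm.

68986 mm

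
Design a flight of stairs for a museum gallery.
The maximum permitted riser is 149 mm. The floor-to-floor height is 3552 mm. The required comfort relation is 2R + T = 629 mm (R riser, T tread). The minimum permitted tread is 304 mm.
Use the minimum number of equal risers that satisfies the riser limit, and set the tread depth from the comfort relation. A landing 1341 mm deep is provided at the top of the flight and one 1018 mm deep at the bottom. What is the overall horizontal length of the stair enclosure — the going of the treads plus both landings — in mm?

10018 mm

At most 149 each: 3552/149 = 23.84, giving 24 risers.
Riser R = 3552 / 24 = 148 mm, within the 149 mm limit.
Tread T = 629 − 2 × 148 = 333 mm (≥ 304 mm).
24 risers give 23 treads; going = 23 × 333 = 7659 mm.
Add landings: 7659 + 1341 + 1018 = 10018 mm.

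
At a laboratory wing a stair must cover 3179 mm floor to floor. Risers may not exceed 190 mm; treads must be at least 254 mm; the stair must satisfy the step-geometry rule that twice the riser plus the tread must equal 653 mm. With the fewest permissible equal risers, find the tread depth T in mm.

At most 190 each: 3179/190 = 16.73, giving 17 risers.
Riser R = 3179 / 17 = 187 mm, within the 190 mm limit.
From 2R + T = 653: T = 653 − 374 = 279 mm.

279 mm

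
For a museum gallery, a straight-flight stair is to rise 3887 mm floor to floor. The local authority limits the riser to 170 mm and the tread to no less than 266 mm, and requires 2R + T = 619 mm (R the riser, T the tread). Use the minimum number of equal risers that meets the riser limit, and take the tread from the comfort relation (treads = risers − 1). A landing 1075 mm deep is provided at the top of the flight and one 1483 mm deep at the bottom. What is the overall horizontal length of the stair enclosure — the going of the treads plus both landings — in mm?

8740 mm

3887 / 170 = 22.86, so 23 risers are needed.
Riser R = 3887 / 23 = 169 mm, within the 170 mm limit.
From 2R + T = 619: T = 619 − 338 = 281 mm.
Going = (23 − 1) × 281 = 6182 mm.
Add landings: 6182 + 1075 + 1483 = 8740 mm.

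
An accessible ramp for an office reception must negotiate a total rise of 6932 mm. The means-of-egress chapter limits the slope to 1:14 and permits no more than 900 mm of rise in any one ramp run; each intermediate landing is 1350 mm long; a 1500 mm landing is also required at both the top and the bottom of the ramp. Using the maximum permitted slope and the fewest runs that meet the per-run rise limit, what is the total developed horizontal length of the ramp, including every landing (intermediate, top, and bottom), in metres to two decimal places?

109.50 m

⌈6932/900⌉ = 8 ramp runs. That means 7 intermediate landings.
Horizontal run for 6932 mm of rise at 1:14 is 6932 × 14 = 97048 mm.
7 intermediate landings contribute 7 × 1350 = 9450 mm.
Top and bottom landings: 2 × 1500 = 3000 mm.
Total = 97048 + 9450 + 3000 = 109498 mm.
= 109.50 m.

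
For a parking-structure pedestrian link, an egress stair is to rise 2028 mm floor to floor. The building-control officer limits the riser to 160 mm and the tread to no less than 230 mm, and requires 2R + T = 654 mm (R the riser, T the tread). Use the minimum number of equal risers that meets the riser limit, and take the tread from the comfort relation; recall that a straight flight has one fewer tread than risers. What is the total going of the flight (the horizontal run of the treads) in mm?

At most 160 each: 2028/160 = 12.68, giving 13 risers.
R = 2028 ÷ 13 = 156 mm.
Tread T = 654 − 2 × 156 = 342 mm (≥ 230 mm).
Going = (13 − 1) × 342 = 4104 mm.

4104 mm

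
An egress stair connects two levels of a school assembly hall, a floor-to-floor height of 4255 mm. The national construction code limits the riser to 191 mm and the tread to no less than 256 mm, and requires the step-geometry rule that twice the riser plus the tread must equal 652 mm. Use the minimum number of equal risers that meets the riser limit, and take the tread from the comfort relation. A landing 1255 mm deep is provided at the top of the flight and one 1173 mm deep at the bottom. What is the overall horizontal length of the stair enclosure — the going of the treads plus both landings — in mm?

4255 / 191 = 22.28, so 23 risers are needed.
Each riser is 4255/23 = 185 mm (≤ 191 mm).
T = 652 − 2·185 = 282 mm, which satisfies the 256 mm minimum.
Going = (23 − 1) × 282 = 6204 mm.
Add landings: 6204 + 1255 + 1173 = 8632 mm.

8632 mm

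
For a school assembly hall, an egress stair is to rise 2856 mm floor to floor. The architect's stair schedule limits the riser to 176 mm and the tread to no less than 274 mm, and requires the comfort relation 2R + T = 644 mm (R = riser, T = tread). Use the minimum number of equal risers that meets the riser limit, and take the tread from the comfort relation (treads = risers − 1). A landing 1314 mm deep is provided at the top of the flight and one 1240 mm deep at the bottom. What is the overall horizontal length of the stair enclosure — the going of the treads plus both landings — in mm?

2856 / 176 = 16.227 → round up to 17 risers.
Riser R = 2856 / 17 = 168 mm, within the 176 mm limit.
T = 644 − 2·168 = 308 mm, which satisfies the 274 mm minimum.
17 risers give 16 treads; going = 16 × 308 = 4928 mm.
Add landings: 4928 + 1314 + 1240 = 7482 mm.

7482 mm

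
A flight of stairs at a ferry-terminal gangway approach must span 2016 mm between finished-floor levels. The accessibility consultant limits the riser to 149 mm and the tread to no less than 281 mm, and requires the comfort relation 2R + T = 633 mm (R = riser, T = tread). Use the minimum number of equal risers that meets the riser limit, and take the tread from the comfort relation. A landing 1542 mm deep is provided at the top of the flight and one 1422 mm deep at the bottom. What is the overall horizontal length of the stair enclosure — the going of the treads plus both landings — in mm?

2016 / 149 = 13.53, so 14 risers are needed.
R = 2016 ÷ 14 = 144 mm.
From 2R + T = 633: T = 633 − 288 = 345 mm.
14 risers give 13 treads; going = 13 × 345 = 4485 mm.
Enclosure = 4485 + 1542 + 1422 = 7449 mm.

7449 mm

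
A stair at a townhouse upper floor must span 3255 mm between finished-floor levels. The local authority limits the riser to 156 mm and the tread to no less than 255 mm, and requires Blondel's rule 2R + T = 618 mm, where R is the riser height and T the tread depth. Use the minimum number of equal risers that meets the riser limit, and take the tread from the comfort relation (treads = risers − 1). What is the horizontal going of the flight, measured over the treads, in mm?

6160 mm

3255 / 156 = 20.87, so 21 risers are needed.
Each riser is 3255/21 = 155 mm (≤ 156 mm).
Tread T = 618 − 2 × 155 = 308 mm (≥ 255 mm).
Going = (21 − 1) × 308 = 6160 mm.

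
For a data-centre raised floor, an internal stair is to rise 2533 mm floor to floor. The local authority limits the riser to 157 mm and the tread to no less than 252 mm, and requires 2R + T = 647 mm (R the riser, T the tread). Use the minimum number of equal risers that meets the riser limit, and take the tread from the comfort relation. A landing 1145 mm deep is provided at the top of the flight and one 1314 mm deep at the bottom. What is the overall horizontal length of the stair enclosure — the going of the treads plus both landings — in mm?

⌈2533/157⌉ = 17 risers.
R = 2533 ÷ 17 = 149 mm.
Tread T = 647 − 2 × 149 = 349 mm (≥ 252 mm).
Treads = 17 − 1 = 16; going = 16 × 349 = 5584 mm.
Enclosure = 5584 + 1145 + 1314 = 8043 mm.

8043 mm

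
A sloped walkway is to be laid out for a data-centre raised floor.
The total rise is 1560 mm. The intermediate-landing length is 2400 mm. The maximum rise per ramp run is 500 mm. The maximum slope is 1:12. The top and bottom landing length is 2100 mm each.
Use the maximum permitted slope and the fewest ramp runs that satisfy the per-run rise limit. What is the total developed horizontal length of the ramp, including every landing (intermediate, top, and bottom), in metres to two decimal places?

⌈1560/500⌉ = 4 ramp runs. That means 3 intermediate landings.
Horizontal run for 1560 mm of rise at 1:12 is 1560 × 12 = 18720 mm.
Intermediate landings: 3 × 2400 = 7200 mm.
Top and bottom landings: 2 × 2100 = 4200 mm.
Total = 18720 + 7200 + 4200 = 30120 mm.
= 30.12 m.

30.12 m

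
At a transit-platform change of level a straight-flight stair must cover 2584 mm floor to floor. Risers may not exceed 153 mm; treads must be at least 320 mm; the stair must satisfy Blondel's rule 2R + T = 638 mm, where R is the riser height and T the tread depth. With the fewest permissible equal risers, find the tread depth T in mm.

At most 153 each: 2584/153 = 16.89, giving 17 risers.
R = 2584 ÷ 17 = 152 mm.
From 2R + T = 638: T = 638 − 304 = 334 mm.

334 mm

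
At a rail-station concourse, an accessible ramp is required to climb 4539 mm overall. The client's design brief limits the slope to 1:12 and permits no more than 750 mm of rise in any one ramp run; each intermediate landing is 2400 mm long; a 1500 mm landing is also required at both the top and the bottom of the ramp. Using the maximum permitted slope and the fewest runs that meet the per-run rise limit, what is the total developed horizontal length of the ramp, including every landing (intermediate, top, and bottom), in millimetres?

At most 750 each: 4539/750 = 6.05, giving 7 ramp runs. That means 6 intermediate landings.
Ramp run (horizontal) at 1:12: 4539 × 12 = 54468 mm.
6 intermediate landings contribute 6 × 2400 = 14400 mm.
Top and bottom landings: 2 × 1500 = 3000 mm.
Total = 54468 + 14400 + 3000 = 71868 mm.

71868 mm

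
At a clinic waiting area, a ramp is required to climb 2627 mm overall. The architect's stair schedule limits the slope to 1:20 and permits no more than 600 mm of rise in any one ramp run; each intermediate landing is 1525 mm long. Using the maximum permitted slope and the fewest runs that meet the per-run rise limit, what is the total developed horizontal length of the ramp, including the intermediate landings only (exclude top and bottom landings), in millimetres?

58640 mm

At most 600 each: 2627/600 = 4.38, giving 5 ramp runs. That means 4 intermediate landings.
Ramp run (horizontal) at 1:20: 2627 × 20 = 52540 mm.
4 intermediate landings contribute 4 × 1525 = 6100 mm.
Developed length = 52540 + 6100 = 58640 mm.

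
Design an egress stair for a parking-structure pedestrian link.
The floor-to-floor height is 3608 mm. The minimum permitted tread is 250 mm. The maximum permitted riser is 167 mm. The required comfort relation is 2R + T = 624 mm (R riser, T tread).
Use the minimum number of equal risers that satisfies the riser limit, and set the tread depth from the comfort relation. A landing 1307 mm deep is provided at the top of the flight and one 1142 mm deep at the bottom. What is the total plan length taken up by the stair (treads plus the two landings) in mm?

8665 mm

3608 / 167 = 21.605 → round up to 22 risers.
Each riser is 3608/22 = 164 mm (≤ 167 mm).
From 2R + T = 624: T = 624 − 328 = 296 mm.
22 risers give 21 treads; going = 21 × 296 = 6216 mm.
Add landings: 6216 + 1307 + 1142 = 8665 mm.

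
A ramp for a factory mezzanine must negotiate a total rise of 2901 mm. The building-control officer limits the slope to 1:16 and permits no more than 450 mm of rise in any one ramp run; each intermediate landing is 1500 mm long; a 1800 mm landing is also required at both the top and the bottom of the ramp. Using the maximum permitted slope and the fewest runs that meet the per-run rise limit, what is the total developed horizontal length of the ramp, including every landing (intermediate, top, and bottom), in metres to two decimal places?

2901 / 450 = 6.45, so 7 ramp runs are needed. That means 6 intermediate landings.
Ramp run (horizontal) at 1:16: 2901 × 16 = 46416 mm.
Intermediate landings: 6 × 1500 = 9000 mm.
Top and bottom landings: 2 × 1800 = 3600 mm.
Total = 46416 + 9000 + 3600 = 59016 mm.
= 59.02 m.

59.02 m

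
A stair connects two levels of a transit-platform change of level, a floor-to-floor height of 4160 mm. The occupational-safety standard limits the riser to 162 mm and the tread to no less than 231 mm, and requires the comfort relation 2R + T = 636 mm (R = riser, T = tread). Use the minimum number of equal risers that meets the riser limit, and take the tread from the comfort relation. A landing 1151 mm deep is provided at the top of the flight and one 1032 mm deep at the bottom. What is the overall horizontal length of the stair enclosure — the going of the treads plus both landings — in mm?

4160 / 162 = 25.68, so 26 risers are needed.
Riser R = 4160 / 26 = 160 mm, within the 162 mm limit.
Tread T = 636 − 2 × 160 = 316 mm (≥ 231 mm).
Going = (26 − 1) × 316 = 7900 mm.
Enclosure = 7900 + 1151 + 1032 = 10083 mm.

10083 mm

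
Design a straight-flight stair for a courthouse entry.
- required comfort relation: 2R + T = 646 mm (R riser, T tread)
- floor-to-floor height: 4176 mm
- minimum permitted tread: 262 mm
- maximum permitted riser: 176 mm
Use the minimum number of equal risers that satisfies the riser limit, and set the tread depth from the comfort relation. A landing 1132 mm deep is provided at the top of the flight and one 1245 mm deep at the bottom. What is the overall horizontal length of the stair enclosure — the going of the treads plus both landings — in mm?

9231 mm

⌈4176/176⌉ = 24 risers.
R = 4176 ÷ 24 = 174 mm.
Tread T = 646 − 2 × 174 = 298 mm (≥ 262 mm).
24 risers give 23 treads; going = 23 × 298 = 6854 mm.
Add landings: 6854 + 1132 + 1245 = 9231 mm.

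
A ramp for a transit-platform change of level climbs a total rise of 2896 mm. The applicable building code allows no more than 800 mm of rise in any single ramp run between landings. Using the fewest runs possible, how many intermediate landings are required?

⌈2896/800⌉ = 4 ramp runs.
4 runs are separated by 3 intermediate landings.

3 intermediate landings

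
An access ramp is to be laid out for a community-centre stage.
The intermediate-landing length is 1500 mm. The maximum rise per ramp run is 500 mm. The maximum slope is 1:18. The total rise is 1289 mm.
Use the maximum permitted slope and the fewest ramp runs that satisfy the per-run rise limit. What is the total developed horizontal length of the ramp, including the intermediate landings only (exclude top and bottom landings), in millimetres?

26202 mm

⌈1289/500⌉ = 3 ramp runs. That means 2 intermediate landings.
Horizontal run for 1289 mm of rise at 1:18 is 1289 × 18 = 23202 mm.
Intermediate landings: 2 × 1500 = 3000 mm.
Developed length = 23202 + 3000 = 26202 mm.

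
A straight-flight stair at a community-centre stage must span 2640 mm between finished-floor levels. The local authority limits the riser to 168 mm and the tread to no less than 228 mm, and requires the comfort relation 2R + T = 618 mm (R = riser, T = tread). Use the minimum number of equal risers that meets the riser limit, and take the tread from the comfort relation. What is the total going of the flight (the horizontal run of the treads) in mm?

⌈2640/168⌉ = 16 risers.
Each riser is 2640/16 = 165 mm (≤ 168 mm).
From 2R + T = 618: T = 618 − 330 = 288 mm.
Going = (16 − 1) × 288 = 4320 mm.

4320 mm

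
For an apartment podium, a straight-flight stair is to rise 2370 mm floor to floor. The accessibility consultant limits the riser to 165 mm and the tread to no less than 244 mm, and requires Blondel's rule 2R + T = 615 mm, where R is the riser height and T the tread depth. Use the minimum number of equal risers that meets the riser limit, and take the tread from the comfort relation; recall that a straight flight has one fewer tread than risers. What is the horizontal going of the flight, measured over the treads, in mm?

⌈2370/165⌉ = 15 risers.
Riser R = 2370 / 15 = 158 mm, within the 165 mm limit.
Tread T = 615 − 2 × 158 = 299 mm (≥ 244 mm).
Going = (15 − 1) × 299 = 4186 mm.

4186 mm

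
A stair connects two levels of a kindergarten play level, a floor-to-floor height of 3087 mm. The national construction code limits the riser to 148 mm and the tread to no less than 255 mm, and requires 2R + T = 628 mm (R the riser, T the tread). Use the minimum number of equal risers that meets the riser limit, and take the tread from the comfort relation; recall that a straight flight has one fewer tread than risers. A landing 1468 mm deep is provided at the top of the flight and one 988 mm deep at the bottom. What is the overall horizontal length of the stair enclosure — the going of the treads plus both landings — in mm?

9136 mm

⌈3087/148⌉ = 21 risers.
Riser R = 3087 / 21 = 147 mm, within the 148 mm limit.
Tread T = 628 − 2 × 147 = 334 mm (≥ 255 mm).
Going = (21 − 1) × 334 = 6680 mm.
Add landings: 6680 + 1468 + 988 = 9136 mm.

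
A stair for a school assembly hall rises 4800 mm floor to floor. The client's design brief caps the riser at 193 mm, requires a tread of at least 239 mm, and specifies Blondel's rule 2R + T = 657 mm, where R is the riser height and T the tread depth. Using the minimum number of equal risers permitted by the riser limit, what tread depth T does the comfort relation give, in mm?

4800 / 193 = 24.870 → round up to 25 risers.
Riser R = 4800 / 25 = 192 mm, within the 193 mm limit.
T = 657 − 2·192 = 273 mm, which satisfies the 239 mm minimum.

273 mm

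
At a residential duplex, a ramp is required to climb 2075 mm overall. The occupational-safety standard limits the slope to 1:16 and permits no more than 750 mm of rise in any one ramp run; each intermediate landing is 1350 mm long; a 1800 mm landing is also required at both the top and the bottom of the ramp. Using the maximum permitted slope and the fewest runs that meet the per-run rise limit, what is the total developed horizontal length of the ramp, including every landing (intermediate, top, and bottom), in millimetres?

2075 / 750 = 2.767 → round up to 3 ramp runs. That means 2 intermediate landings.
Ramp run (horizontal) at 1:16: 2075 × 16 = 33200 mm.
Intermediate landings: 2 × 1350 = 2700 mm.
Top and bottom landings: 2 × 1800 = 3600 mm.
Total = 33200 + 2700 + 3600 = 39500 mm.

39500 mm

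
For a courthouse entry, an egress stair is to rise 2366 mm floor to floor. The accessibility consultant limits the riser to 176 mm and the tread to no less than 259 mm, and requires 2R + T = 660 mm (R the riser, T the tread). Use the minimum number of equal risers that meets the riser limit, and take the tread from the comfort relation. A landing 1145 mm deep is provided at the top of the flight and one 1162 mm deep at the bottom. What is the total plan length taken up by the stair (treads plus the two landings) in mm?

6493 mm

At most 176 each: 2366/176 = 13.44, giving 14 risers.
Riser R = 2366 / 14 = 169 mm, within the 176 mm limit.
T = 660 − 2·169 = 322 mm, which satisfies the 259 mm minimum.
14 risers give 13 treads; going = 13 × 322 = 4186 mm.
Add landings: 4186 + 1145 + 1162 = 6493 mm.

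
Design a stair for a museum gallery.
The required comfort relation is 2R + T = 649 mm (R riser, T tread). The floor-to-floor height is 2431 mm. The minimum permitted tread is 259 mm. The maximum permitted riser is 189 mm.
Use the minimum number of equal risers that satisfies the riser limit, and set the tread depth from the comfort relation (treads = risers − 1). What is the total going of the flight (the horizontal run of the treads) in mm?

3300 mm

2431 / 189 = 12.862 → round up to 13 risers.
Riser R = 2431 / 13 = 187 mm, within the 189 mm limit.
From 2R + T = 649: T = 649 − 374 = 275 mm.
13 risers give 12 treads; going = 12 × 275 = 3300 mm.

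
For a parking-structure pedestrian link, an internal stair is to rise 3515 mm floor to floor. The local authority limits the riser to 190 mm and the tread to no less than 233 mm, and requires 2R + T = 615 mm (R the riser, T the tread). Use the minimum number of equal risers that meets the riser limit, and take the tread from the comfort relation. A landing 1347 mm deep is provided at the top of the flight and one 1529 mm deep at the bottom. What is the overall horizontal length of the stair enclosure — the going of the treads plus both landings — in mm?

At most 190 each: 3515/190 = 18.50, giving 19 risers.
R = 3515 ÷ 19 = 185 mm.
From 2R + T = 615: T = 615 − 370 = 245 mm.
Going = (19 − 1) × 245 = 4410 mm.
Add landings: 4410 + 1347 + 1529 = 7286 mm.

7286 mm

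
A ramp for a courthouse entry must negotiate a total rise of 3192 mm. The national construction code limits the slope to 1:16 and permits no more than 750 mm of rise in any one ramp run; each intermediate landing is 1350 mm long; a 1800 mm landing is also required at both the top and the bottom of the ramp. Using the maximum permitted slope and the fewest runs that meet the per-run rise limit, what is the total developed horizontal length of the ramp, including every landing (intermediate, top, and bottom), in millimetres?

60072 mm

3192 / 750 = 4.256 → round up to 5 ramp runs. That means 4 intermediate landings.
Ramp run (horizontal) at 1:16: 3192 × 16 = 51072 mm.
Intermediate landings: 4 × 1350 = 5400 mm.
Top and bottom landings: 2 × 1800 = 3600 mm.
Total = 51072 + 5400 + 3600 = 60072 mm.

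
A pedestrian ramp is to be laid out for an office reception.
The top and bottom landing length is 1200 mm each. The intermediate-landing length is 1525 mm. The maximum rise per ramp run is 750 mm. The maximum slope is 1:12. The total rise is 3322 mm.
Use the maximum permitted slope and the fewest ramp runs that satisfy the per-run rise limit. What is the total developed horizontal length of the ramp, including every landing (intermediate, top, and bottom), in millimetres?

3322 / 750 = 4.43, so 5 ramp runs are needed. That means 4 intermediate landings.
Ramp run (horizontal) at 1:12: 3322 × 12 = 39864 mm.
4 intermediate landings contribute 4 × 1525 = 6100 mm.
Top and bottom landings: 2 × 1200 = 2400 mm.
Total = 39864 + 6100 + 2400 = 48364 mm.

48364 mm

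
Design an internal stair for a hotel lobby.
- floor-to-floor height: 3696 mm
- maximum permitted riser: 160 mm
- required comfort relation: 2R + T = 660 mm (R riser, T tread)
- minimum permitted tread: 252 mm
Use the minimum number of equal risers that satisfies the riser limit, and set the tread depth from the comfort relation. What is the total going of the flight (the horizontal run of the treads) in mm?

8096 mm

At most 160 each: 3696/160 = 23.10, giving 24 risers.
Each riser is 3696/24 = 154 mm (≤ 160 mm).
Tread T = 660 − 2 × 154 = 352 mm (≥ 252 mm).
Going = (24 − 1) × 352 = 8096 mm.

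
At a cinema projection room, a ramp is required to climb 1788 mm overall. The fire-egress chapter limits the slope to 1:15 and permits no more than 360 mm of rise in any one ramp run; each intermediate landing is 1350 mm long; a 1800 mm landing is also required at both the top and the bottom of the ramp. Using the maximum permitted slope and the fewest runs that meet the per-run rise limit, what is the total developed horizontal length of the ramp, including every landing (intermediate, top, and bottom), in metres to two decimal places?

At most 360 each: 1788/360 = 4.97, giving 5 ramp runs. That means 4 intermediate landings.
Horizontal run for 1788 mm of rise at 1:15 is 1788 × 15 = 26820 mm.
Intermediate landings: 4 × 1350 = 5400 mm.
Top and bottom landings: 2 × 1800 = 3600 mm.
Total = 26820 + 5400 + 3600 = 35820 mm.
= 35.82 m.

35.82 m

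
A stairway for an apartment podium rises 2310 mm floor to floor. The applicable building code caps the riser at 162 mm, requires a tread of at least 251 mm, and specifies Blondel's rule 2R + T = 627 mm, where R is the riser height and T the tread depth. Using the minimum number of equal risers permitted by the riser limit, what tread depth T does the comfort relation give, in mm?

⌈2310/162⌉ = 15 risers.
Each riser is 2310/15 = 154 mm (≤ 162 mm).
T = 627 − 2·154 = 319 mm, which satisfies the 251 mm minimum.

319 mm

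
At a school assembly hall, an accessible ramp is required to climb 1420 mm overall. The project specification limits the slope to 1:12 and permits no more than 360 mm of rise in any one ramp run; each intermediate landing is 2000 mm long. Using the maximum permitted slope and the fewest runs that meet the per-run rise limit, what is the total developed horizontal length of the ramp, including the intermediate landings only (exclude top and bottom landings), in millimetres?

23040 mm

1420 / 360 = 3.944 → round up to 4 ramp runs. That means 3 intermediate landings.
Ramp run (horizontal) at 1:12: 1420 × 12 = 17040 mm.
3 intermediate landings contribute 3 × 2000 = 6000 mm.
Developed length = 17040 + 6000 = 23040 mm.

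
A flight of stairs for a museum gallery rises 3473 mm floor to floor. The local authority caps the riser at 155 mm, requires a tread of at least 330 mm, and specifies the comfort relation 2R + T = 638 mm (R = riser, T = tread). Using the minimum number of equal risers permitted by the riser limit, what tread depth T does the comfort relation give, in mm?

336 mm

3473 / 155 = 22.406 → round up to 23 risers.
R = 3473 ÷ 23 = 151 mm.
T = 638 − 2·151 = 336 mm, which satisfies the 330 mm minimum.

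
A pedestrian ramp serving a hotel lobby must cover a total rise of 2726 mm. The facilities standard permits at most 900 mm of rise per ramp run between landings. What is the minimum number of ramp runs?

2726 / 900 = 3.029 → round up to 4 ramp runs.

4 runs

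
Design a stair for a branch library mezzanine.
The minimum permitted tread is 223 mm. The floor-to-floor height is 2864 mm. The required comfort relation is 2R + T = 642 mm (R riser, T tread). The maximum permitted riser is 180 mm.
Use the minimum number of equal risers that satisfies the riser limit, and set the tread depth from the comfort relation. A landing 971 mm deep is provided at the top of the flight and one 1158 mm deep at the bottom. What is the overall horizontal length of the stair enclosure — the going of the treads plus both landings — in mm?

6389 mm

2864 / 180 = 15.91, so 16 risers are needed.
R = 2864 ÷ 16 = 179 mm.
T = 642 − 2·179 = 284 mm, which satisfies the 223 mm minimum.
16 risers give 15 treads; going = 15 × 284 = 4260 mm.
Add landings: 4260 + 971 + 1158 = 6389 mm.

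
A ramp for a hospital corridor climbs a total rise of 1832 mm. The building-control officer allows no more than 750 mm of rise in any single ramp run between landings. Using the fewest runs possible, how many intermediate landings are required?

2 intermediate landings

1832 / 750 = 2.44, so 3 ramp runs are needed.
3 runs are separated by 2 intermediate landings.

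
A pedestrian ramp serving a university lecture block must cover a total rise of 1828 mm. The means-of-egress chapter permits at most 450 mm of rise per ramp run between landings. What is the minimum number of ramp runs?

1828 / 450 = 4.062 → round up to 5 ramp runs.

5 runs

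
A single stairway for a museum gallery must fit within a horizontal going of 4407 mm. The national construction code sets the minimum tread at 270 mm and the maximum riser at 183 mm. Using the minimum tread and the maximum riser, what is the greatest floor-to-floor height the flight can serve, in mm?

3111 mm

4407 / 270 = 16.32, so 16 treads fit.
Risers = treads + 1 = 17.
Maximum height = 17 × 183 = 3111 mm.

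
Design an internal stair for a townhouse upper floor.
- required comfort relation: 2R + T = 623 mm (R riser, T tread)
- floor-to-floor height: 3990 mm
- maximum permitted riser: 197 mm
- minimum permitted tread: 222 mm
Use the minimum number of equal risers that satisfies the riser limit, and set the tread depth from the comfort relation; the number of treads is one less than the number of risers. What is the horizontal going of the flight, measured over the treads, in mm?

3990 / 197 = 20.254 → round up to 21 risers.
R = 3990 ÷ 21 = 190 mm.
Tread T = 623 − 2 × 190 = 243 mm (≥ 222 mm).
Treads = 21 − 1 = 20; going = 20 × 243 = 4860 mm.

4860 mm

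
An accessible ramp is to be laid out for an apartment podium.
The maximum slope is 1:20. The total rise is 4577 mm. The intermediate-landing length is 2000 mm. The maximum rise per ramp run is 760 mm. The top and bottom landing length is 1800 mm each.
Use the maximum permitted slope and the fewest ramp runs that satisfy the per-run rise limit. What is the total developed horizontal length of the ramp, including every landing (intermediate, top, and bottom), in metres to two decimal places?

107.14 m

At most 760 each: 4577/760 = 6.02, giving 7 ramp runs. That means 6 intermediate landings.
Horizontal run for 4577 mm of rise at 1:20 is 4577 × 20 = 91540 mm.
Intermediate landings: 6 × 2000 = 12000 mm.
Top and bottom landings: 2 × 1800 = 3600 mm.
Total = 91540 + 12000 + 3600 = 107140 mm.
= 107.14 m.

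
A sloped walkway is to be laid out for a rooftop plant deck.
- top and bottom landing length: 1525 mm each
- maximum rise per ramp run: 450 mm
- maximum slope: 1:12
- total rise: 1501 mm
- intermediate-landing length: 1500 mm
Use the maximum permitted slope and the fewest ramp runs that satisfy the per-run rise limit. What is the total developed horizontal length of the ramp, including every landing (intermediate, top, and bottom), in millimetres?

25562 mm

At most 450 each: 1501/450 = 3.34, giving 4 ramp runs. That means 3 intermediate landings.
Ramp run (horizontal) at 1:12: 1501 × 12 = 18012 mm.
3 intermediate landings contribute 3 × 1500 = 4500 mm.
Top and bottom landings: 2 × 1525 = 3050 mm.
Total = 18012 + 4500 + 3050 = 25562 mm.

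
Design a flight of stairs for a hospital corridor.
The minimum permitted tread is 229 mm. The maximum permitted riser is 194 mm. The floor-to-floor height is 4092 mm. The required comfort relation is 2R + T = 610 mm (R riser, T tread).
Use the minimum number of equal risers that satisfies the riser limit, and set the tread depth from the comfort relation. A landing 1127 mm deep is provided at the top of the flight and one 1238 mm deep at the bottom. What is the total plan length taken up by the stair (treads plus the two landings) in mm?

7363 mm

4092 / 194 = 21.093 → round up to 22 risers.
Riser R = 4092 / 22 = 186 mm, within the 194 mm limit.
From 2R + T = 610: T = 610 − 372 = 238 mm.
Treads = 22 − 1 = 21; going = 21 × 238 = 4998 mm.
Add landings: 4998 + 1127 + 1238 = 7363 mm.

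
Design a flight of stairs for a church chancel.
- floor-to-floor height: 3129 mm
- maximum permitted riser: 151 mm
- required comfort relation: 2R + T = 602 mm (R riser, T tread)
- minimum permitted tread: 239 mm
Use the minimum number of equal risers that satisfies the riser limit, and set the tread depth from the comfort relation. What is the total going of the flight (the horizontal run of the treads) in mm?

6080 mm

3129 / 151 = 20.72, so 21 risers are needed.
R = 3129 ÷ 21 = 149 mm.
T = 602 − 2·149 = 304 mm, which satisfies the 239 mm minimum.
Treads = 21 − 1 = 20; going = 20 × 304 = 6080 mm.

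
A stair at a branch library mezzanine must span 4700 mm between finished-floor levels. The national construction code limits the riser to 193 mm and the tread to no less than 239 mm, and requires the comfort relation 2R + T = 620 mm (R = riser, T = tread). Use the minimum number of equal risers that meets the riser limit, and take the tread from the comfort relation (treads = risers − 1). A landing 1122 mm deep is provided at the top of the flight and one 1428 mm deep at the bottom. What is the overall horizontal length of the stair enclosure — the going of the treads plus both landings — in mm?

8406 mm

At most 193 each: 4700/193 = 24.35, giving 25 risers.
Riser R = 4700 / 25 = 188 mm, within the 193 mm limit.
Tread T = 620 − 2 × 188 = 244 mm (≥ 239 mm).
Going = (25 − 1) × 244 = 5856 mm.
Add landings: 5856 + 1122 + 1428 = 8406 mm.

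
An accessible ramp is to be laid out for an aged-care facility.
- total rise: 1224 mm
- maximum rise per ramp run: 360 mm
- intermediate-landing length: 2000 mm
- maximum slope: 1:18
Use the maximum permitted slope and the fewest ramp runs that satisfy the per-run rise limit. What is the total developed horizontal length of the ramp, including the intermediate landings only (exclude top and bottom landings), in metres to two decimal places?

28.03 m

1224 / 360 = 3.400 → round up to 4 ramp runs. That means 3 intermediate landings.
Horizontal run for 1224 mm of rise at 1:18 is 1224 × 18 = 22032 mm.
3 intermediate landings contribute 3 × 2000 = 6000 mm.
Total developed length = 22032 + 6000 = 28032 mm.
= 28.03 m.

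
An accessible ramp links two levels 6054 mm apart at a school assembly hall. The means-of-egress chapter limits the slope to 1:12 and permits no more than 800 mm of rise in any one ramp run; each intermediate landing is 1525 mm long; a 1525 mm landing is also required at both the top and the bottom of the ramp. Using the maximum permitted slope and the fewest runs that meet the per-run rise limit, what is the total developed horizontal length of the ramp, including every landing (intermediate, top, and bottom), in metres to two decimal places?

At most 800 each: 6054/800 = 7.57, giving 8 ramp runs. That means 7 intermediate landings.
Horizontal run for 6054 mm of rise at 1:12 is 6054 × 12 = 72648 mm.
Intermediate landings: 7 × 1525 = 10675 mm.
Top and bottom landings: 2 × 1525 = 3050 mm.
Total = 72648 + 10675 + 3050 = 86373 mm.
= 86.37 m.

86.37 m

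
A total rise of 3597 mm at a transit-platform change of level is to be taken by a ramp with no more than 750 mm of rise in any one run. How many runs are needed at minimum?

5 runs

At most 750 each: 3597/750 = 4.80, giving 5 ramp runs.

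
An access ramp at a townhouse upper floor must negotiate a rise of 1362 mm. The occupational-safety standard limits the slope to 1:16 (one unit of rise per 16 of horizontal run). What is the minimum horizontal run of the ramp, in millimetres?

21792 mm

Run = rise × 16 = 1362 × 16 = 21792 mm.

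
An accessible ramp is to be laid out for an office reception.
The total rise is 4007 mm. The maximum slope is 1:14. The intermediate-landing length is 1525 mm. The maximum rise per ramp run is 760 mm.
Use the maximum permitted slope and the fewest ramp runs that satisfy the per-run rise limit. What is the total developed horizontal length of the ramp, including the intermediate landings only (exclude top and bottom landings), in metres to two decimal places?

4007 / 760 = 5.272 → round up to 6 ramp runs. That means 5 intermediate landings.
Ramp run (horizontal) at 1:14: 4007 × 14 = 56098 mm.
Intermediate landings: 5 × 1525 = 7625 mm.
Total developed length = 56098 + 7625 = 63723 mm.
= 63.72 m.

63.72 m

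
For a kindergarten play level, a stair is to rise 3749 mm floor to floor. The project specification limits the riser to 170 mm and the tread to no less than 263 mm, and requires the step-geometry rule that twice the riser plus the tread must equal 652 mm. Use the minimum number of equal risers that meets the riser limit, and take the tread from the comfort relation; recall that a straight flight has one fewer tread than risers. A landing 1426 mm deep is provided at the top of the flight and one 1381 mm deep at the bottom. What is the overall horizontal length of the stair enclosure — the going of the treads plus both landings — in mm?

⌈3749/170⌉ = 23 risers.
Each riser is 3749/23 = 163 mm (≤ 170 mm).
From 2R + T = 652: T = 652 − 326 = 326 mm.
Treads = 23 − 1 = 22; going = 22 × 326 = 7172 mm.
Add landings: 7172 + 1426 + 1381 = 9979 mm.

9979 mm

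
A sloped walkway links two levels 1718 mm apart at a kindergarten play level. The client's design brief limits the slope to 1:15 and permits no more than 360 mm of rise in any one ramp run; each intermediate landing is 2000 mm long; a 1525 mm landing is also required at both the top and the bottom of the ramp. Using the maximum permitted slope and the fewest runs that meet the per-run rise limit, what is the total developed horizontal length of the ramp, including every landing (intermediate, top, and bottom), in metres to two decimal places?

36.82 m

1718 / 360 = 4.772 → round up to 5 ramp runs. That means 4 intermediate landings.
Horizontal run for 1718 mm of rise at 1:15 is 1718 × 15 = 25770 mm.
Intermediate landings: 4 × 2000 = 8000 mm.
Top and bottom landings: 2 × 1525 = 3050 mm.
Total = 25770 + 8000 + 3050 = 36820 mm.
= 36.82 m.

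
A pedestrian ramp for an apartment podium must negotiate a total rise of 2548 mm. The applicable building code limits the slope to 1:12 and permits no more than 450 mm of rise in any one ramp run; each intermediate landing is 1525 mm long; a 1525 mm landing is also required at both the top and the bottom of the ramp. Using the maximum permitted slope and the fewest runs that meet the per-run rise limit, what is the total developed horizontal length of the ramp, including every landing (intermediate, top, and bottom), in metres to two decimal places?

2548 / 450 = 5.662 → round up to 6 ramp runs. That means 5 intermediate landings.
Ramp run (horizontal) at 1:12: 2548 × 12 = 30576 mm.
5 intermediate landings contribute 5 × 1525 = 7625 mm.
Top and bottom landings: 2 × 1525 = 3050 mm.
Total = 30576 + 7625 + 3050 = 41251 mm.
= 41.25 m.

41.25 m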